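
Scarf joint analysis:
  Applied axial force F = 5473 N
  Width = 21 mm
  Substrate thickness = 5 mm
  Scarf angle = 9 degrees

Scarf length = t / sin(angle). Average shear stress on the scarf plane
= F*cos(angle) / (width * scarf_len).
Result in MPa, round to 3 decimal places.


Scarf length = 5 / sin(9 deg) = 31.9623 mm
cos(9 deg) = 0.987688
Shear = 5473 * 0.987688 / (21 * 31.9623)
= 8.054 MPa

8.054


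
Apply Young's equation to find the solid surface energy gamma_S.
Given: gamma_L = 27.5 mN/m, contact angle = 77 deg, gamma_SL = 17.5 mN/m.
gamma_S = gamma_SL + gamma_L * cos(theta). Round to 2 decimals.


theta_rad = 77 * pi/180 = 1.343904
gamma_S = 17.5 + 27.5 * cos(1.343904)
= 23.69 mN/m

23.69


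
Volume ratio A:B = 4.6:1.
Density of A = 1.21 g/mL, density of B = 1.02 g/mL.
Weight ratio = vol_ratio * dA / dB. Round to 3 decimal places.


Wt ratio = 4.6 * 1.21 / 1.02
= 5.457

5.457


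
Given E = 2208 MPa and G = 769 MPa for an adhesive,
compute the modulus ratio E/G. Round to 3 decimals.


E/G ratio = 2208 / 769 = 2.871

2.871


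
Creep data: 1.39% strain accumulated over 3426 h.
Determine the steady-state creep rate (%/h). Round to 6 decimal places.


Rate = 1.39 / 3426 = 0.000406 %/h

0.000406


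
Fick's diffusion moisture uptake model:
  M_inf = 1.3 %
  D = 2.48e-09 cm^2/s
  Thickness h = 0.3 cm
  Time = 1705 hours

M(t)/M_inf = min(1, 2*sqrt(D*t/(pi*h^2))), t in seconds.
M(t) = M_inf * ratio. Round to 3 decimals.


t_sec = 1705 * 3600 = 6138000
ratio = 2*sqrt(2.48e-09*6138000/(pi*0.3^2))
= min(1, 0.464059)
= 0.464059
M(t) = 1.3 * 0.464059 = 0.603 %

0.603


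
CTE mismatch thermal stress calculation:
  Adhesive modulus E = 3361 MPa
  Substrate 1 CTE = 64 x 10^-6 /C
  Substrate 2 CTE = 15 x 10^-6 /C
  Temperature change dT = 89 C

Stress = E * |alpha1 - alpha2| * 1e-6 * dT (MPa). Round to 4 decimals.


delta_alpha = |64 - 15| = 49 x 10^-6/C
Stress = 3361 * 49e-6 * 89
= 14.6573 MPa

14.6573


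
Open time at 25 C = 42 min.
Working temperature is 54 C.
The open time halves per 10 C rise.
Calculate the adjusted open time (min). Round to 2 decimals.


factor = 2^((54 - 25) / 10) = 7.4643
ot = 42 / 7.4643 = 5.63 min

5.63


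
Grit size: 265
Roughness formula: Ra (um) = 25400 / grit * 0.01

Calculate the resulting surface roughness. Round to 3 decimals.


Ra = 25400 / 265 * 0.01
= 0.958 um

0.958


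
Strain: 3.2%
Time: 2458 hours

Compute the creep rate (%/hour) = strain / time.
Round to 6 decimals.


Creep rate = 3.2 / 2458
= 0.001302 %/h

0.001302


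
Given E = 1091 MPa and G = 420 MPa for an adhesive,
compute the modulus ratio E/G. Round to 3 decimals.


E/G ratio = 1091 / 420 = 2.598

2.598


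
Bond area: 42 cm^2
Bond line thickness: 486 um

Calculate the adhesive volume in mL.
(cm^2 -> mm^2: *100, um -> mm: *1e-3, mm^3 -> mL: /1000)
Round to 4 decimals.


V = 42*100 * 486*1e-3 / 1000
= 2.0412 mL

2.0412


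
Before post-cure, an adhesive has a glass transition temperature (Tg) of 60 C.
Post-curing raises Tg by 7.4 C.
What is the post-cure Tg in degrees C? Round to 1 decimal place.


Tg_post = Tg_base + delta_Tg
= 60 + 7.4
= 67.4 C

67.4


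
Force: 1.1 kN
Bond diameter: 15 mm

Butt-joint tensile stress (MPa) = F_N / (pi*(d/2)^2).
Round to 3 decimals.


F_N = 1.1 * 1000 = 1100.0 N
A = pi*(7.5)^2 = 176.7146 mm^2
stress = 1100.0 / 176.7146 = 6.225 MPa

6.225


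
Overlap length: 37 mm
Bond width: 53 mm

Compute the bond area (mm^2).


Bond area = 37 * 53 = 1961 mm^2

1961


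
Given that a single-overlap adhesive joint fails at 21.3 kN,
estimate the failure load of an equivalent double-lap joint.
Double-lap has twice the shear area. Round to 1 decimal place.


Double-lap factor = 2
Expected load = 21.3 * 2 = 42.6 kN

42.6


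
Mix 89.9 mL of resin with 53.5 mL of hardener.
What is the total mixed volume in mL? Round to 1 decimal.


Total = 89.9 + 53.5 = 143.4 mL

143.4


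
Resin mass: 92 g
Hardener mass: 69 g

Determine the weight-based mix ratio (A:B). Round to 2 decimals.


Ratio = 92 / 69 = 1.33

1.33


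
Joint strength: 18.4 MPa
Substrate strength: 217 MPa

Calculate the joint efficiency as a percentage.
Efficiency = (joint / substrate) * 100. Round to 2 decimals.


Efficiency = (18.4 / 217) * 100 = 8.48%

8.48


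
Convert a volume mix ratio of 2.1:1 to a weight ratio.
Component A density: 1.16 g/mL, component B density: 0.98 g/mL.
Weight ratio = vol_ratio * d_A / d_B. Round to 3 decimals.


= 2.1 * 1.16 / 0.98 = 2.486

2.486


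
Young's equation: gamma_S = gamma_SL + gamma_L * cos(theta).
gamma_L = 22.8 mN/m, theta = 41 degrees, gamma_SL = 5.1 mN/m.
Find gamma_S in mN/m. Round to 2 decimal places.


cos(41 deg) = 0.754710
gamma_S = 5.1 + 22.8 * 0.754710
= 22.31 mN/m

22.31


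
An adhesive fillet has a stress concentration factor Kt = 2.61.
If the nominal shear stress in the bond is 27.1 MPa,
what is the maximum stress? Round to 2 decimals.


Max stress = 27.1 * 2.61 = 70.73 MPa

70.73


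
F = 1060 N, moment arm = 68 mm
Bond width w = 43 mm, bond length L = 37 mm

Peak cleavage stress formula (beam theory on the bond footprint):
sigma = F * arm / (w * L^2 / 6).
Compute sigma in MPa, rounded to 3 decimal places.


sigma = (1060 * 68) / (43 * 1369 / 6)
= 72080 * 6 / 58867
= 432480 / 58867
= 7.347 MPa

7.347


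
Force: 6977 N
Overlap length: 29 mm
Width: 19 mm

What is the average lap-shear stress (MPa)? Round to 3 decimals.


Average shear stress = F / (overlap * width)
= 6977 / (29 * 19)
= 12.662 MPa

12.662


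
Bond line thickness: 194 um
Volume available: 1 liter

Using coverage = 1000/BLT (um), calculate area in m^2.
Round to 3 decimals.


1 L = 1e6 mm^3, thickness = 194 um = 0.194 mm
Area = 1e6 / 0.194 mm^2 = (1e6 / 0.194) / 1e6 m^2 = 1000 / 194 m^2
= 5.155 m^2

5.155


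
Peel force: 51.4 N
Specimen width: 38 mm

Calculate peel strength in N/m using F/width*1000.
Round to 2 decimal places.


Peel strength = 51.4 / 38 * 1000 = 1352.63 N/m

1352.63


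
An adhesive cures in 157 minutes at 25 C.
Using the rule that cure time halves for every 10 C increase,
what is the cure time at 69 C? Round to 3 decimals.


Factor = 2^((69 - 25) / 10) = 21.1121
Cure time = 157 / 21.1121
= 7.436 minutes

7.436


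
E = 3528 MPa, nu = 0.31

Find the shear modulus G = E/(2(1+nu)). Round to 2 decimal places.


G = 3528 / (2 * 1.31)
= 1346.56 MPa

1346.56


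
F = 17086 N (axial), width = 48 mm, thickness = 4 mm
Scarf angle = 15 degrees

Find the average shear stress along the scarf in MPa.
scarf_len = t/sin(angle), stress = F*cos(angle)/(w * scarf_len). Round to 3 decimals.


scarf_len = 4/sin(15 deg) = 15.4548
cos(15 deg) = 0.965926
stress = 17086*0.965926/(48*15.4548) = 22.247 MPa

22.247


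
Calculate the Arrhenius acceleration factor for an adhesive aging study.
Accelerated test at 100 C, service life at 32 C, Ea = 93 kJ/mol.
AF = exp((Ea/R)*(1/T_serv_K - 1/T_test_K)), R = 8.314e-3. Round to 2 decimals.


T_test = 373.15 K, T_serv = 305.15 K
Ea/R = 93 / 0.008314 = 11185.95
AF = exp(11185.95 * (1/305.15 - 1/373.15))
= 796.42

796.42


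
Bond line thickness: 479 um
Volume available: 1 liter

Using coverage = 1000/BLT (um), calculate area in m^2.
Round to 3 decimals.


1 L = 1e6 mm^3, thickness = 479 um = 0.479 mm
Area = 1e6 / 0.479 mm^2 = (1e6 / 0.479) / 1e6 m^2 = 1000 / 479 m^2
= 2.088 m^2

2.088


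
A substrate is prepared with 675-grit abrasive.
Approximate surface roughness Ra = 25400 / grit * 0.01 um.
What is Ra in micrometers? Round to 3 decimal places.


Ra = 25400 / 675 * 0.01 = 0.376 um

0.376


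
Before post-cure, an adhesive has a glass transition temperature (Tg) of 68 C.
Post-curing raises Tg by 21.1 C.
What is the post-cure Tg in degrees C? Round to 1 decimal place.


Tg_post = Tg_base + delta_Tg
= 68 + 21.1
= 89.1 C

89.1


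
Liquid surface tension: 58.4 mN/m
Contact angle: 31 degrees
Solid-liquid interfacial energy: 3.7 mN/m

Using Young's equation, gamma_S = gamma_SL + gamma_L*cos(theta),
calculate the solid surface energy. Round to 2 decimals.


gamma_S = 3.7 + 58.4 * cos(31)
= 53.76 mN/m

53.76


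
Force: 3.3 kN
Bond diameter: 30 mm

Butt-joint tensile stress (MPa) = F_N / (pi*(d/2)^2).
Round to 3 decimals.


F_N = 3.3 * 1000 = 3300.0 N
A = pi*(15.0)^2 = 706.8583 mm^2
stress = 3300.0 / 706.8583 = 4.669 MPa

4.669


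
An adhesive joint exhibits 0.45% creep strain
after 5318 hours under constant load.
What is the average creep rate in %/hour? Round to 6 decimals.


Creep rate = strain / time
= 0.45 / 5318
= 0.000085 %/h

0.000085


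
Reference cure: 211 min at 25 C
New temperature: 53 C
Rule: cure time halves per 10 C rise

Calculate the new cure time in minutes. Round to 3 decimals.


factor = 2^((53-25)/10) = 6.9644
t_new = 211 / 6.9644 = 30.297 min

30.297


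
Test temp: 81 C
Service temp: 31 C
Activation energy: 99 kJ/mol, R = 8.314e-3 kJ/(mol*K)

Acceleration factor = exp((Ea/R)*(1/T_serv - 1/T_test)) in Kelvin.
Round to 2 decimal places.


AF = exp((99/0.008314)*(1/304.15 - 1/354.15))
= 251.49

251.49


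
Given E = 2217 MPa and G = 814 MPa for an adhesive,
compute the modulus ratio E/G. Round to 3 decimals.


E/G ratio = 2217 / 814 = 2.724

2.724


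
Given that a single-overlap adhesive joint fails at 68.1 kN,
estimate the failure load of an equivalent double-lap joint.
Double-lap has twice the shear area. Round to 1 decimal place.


Double-lap factor = 2
Expected load = 68.1 * 2 = 136.2 kN

136.2


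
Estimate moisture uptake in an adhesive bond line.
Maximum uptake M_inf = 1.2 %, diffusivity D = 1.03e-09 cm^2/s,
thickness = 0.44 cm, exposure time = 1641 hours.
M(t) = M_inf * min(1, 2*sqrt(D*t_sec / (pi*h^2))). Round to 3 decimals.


Convert time: 1641 h = 5907600 s
ratio = min(1, 2*sqrt(1.03e-09*5907600/(pi*0.44^2)))
= 0.200044
M(t) = 1.2 * 0.200044 = 0.240%

0.240


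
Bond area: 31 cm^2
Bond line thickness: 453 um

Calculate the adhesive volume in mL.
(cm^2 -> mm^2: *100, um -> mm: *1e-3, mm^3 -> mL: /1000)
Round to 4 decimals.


V = 31*100 * 453*1e-3 / 1000
= 1.4043 mL

1.4043


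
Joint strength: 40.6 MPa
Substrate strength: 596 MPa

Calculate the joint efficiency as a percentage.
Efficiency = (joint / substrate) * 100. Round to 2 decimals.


Efficiency = (40.6 / 596) * 100 = 6.81%

6.81


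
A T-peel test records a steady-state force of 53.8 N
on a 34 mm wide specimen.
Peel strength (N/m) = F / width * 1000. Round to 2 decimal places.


Peel strength = 53.8 / 34 * 1000
= 1582.35 N/m

1582.35


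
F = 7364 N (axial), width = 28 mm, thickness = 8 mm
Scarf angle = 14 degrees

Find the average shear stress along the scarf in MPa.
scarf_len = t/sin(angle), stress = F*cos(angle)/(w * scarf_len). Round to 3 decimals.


scarf_len = 8/sin(14 deg) = 33.0685
cos(14 deg) = 0.970296
stress = 7364*0.970296/(28*33.0685) = 7.717 MPa

7.717


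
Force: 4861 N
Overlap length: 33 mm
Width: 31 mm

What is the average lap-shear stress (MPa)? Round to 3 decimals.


Average shear stress = F / (overlap * width)
= 4861 / (33 * 31)
= 4.752 MPa

4.752


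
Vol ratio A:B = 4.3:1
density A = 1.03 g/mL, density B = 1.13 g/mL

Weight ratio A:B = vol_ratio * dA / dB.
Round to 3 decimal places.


Weight ratio = 4.3 * 1.03 / 1.13
= 3.919

3.919


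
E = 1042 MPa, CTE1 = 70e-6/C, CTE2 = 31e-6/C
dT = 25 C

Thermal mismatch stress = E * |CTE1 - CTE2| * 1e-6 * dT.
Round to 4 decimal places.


= 1042 * 39e-6 * 25
= 1.0160 MPa

1.0160


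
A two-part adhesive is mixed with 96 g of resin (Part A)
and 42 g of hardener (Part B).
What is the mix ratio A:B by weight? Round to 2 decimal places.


Mix ratio = mass_A / mass_B
= 96 / 42
= 2.29

2.29


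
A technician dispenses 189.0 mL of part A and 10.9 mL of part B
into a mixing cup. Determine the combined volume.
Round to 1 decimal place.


Combined volume = 189.0 + 10.9
= 199.9 mL

199.9


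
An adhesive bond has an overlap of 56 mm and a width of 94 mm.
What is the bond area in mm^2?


Bond area = overlap * width
= 56 * 94
= 5264 mm^2

5264


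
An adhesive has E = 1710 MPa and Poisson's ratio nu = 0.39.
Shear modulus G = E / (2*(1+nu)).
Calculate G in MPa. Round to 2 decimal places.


G = 1710 / (2*(1+0.39))
= 1710 / 2.78
= 615.11 MPa

615.11


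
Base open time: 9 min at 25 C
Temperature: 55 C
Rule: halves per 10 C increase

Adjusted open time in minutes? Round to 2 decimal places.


Acceleration = 2^((55-25)/10) = 8.0000
Open time = 9 / 8.0000 = 1.13 min

1.13


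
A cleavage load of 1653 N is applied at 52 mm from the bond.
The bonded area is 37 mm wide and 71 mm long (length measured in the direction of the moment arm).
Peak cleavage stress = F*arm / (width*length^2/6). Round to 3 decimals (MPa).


Moment = 1653 * 52 = 85956 N*mm
Section modulus = 37 * 5041 / 6 = 186517 / 6 mm^3
Stress = 85956 / (186517 / 6) = 515736 / 186517
= 2.765 MPa

2.765


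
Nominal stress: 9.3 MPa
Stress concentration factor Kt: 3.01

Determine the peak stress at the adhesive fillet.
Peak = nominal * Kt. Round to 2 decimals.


Peak stress = 9.3 * 3.01
= 27.99 MPa

27.99


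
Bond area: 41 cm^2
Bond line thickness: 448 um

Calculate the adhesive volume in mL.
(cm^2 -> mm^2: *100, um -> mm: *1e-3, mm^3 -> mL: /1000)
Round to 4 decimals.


V = 41*100 * 448*1e-3 / 1000
= 1.8368 mL

1.8368


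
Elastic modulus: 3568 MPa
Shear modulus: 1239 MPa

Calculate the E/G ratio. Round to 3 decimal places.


E / G = 3568 / 1239 = 2.880

2.880


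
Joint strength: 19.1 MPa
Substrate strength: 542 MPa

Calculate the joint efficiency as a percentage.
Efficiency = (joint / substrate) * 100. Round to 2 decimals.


Efficiency = (19.1 / 542) * 100 = 3.52%

3.52


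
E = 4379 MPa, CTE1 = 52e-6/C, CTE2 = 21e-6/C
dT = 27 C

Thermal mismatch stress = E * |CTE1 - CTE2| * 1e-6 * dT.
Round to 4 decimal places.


= 4379 * 31e-6 * 27
= 3.6652 MPa

3.6652


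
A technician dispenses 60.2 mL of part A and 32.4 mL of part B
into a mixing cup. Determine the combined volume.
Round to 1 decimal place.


Combined volume = 60.2 + 32.4
= 92.6 mL

92.6


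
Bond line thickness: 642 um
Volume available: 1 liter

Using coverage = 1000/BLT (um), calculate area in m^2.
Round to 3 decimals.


1 L = 1e6 mm^3, thickness = 642 um = 0.642 mm
Area = 1e6 / 0.642 mm^2 = (1e6 / 0.642) / 1e6 m^2 = 1000 / 642 m^2
= 1.558 m^2

1.558


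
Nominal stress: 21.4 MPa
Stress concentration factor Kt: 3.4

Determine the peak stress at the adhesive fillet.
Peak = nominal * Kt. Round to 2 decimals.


Peak stress = 21.4 * 3.4
= 72.76 MPa

72.76


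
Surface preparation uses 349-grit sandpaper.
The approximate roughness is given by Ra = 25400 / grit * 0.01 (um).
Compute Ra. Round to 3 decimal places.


Ra = 25400 / 349 * 0.01
= 254 / 349
= 0.728 um

0.728


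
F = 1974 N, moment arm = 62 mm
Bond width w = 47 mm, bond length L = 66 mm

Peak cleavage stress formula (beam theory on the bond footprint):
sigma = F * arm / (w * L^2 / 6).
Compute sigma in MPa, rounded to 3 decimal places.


sigma = (1974 * 62) / (47 * 4356 / 6)
= 122388 * 6 / 204732
= 734328 / 204732
= 3.587 MPa

3.587


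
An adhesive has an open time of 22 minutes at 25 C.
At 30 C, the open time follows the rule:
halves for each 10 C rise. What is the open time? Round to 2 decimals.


Factor = 2^((30-25)/10) = 1.4142
Open time = 22 / 1.4142 = 15.56 min

15.56


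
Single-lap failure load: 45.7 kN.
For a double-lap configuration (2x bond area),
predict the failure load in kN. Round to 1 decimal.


Failure load = 45.7 * 2 = 91.4 kN

91.4


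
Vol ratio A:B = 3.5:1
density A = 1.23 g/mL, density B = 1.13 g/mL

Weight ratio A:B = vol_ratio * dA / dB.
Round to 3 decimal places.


Weight ratio = 3.5 * 1.23 / 1.13
= 3.810

3.810


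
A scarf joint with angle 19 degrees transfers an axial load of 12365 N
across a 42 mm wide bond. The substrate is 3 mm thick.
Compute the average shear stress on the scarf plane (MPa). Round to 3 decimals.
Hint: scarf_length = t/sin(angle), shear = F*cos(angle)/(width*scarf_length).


scarf_length = 3 / sin(19 deg) = 9.2147 mm
cos(19 deg) = 0.945519
shear stress = 12365 * 0.945519 / (42 * 9.2147)
= 30.209 MPa

30.209


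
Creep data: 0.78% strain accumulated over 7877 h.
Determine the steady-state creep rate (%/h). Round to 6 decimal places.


Rate = 0.78 / 7877 = 0.000099 %/h

0.000099


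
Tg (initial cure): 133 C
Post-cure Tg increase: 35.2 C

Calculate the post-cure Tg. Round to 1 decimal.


Post-cure Tg = 133 + 35.2 = 168.2 C

168.2


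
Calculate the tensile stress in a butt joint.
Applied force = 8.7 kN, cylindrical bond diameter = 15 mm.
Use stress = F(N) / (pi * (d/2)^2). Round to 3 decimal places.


A = pi * 7.5^2 = 176.7146 mm^2
sigma = 8700.0 / 176.7146 = 49.232 MPa

49.232


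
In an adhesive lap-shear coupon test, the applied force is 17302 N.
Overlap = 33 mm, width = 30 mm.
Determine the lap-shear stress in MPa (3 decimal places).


stress = F / (overlap * width)
= 17302 / (33 * 30)
= 17.477 MPa

17.477


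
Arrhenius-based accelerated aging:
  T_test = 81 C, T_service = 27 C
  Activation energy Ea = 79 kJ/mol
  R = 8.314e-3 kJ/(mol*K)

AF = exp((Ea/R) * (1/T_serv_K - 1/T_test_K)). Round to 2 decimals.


T_test_K = 354.15, T_serv_K = 300.15
AF = exp((79/8.314e-3) * (1/300.15 - 1/354.15))
= 124.85

124.85


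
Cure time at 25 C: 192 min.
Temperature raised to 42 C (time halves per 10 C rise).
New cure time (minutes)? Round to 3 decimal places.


Acceleration factor = 2^(17/10) = 3.2490
New time = 192 / 3.2490 = 59.095 min

59.095


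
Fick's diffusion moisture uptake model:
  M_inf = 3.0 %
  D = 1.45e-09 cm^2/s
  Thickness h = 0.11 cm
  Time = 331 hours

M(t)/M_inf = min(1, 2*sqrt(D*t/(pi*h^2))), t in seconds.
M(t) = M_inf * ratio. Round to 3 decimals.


t_sec = 331 * 3600 = 1191600
ratio = 2*sqrt(1.45e-09*1191600/(pi*0.11^2))
= min(1, 0.426395)
= 0.426395
M(t) = 3.0 * 0.426395 = 1.279 %

1.279


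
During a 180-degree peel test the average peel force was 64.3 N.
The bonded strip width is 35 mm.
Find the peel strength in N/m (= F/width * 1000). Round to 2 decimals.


Peel strength = F/width * 1000
= 64.3 / 35 * 1000
= 1837.14 N/m

1837.14


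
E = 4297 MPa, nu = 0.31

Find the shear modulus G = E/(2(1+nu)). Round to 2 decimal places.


G = 4297 / (2 * 1.31)
= 1640.08 MPa

1640.08


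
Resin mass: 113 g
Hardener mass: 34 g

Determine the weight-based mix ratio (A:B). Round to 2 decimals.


Ratio = 113 / 34 = 3.32

3.32


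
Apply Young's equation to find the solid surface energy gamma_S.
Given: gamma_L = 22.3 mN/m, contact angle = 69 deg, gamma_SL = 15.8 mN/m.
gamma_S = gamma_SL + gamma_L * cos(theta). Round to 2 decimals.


theta_rad = 69 * pi/180 = 1.204277
gamma_S = 15.8 + 22.3 * cos(1.204277)
= 23.79 mN/m

23.79


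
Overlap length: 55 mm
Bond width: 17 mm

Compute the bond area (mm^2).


Bond area = 55 * 17 = 935 mm^2

935


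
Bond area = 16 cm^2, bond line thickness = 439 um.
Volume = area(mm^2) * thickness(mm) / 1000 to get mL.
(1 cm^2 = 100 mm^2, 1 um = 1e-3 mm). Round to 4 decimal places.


area_mm2 = 16 * 100 = 1600
blt_mm = 439 * 1e-3 = 0.439
vol_mm3 = 1600 * 0.439 = 702.4
vol_mL = 702.4 / 1000 = 0.7024 mL

0.7024


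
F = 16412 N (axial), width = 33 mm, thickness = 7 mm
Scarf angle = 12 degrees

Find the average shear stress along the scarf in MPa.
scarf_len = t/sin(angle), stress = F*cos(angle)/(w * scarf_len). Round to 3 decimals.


scarf_len = 7/sin(12 deg) = 33.6681
cos(12 deg) = 0.978148
stress = 16412*0.978148/(33*33.6681) = 14.449 MPa

14.449


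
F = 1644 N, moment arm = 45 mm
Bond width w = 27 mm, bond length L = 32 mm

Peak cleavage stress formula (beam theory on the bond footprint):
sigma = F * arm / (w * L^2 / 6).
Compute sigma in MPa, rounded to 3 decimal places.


sigma = (1644 * 45) / (27 * 1024 / 6)
= 73980 * 6 / 27648
= 443880 / 27648
= 16.055 MPa

16.055


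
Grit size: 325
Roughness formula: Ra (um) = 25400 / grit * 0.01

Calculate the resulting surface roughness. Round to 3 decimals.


Ra = 25400 / 325 * 0.01
= 0.782 um

0.782


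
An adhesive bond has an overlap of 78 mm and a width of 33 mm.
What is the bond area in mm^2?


Bond area = overlap * width
= 78 * 33
= 2574 mm^2

2574


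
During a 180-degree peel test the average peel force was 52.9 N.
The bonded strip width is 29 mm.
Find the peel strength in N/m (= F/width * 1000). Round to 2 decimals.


Peel strength = F/width * 1000
= 52.9 / 29 * 1000
= 1824.14 N/m

1824.14


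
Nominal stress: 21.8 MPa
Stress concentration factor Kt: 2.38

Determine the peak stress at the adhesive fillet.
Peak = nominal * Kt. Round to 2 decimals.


Peak stress = 21.8 * 2.38
= 51.88 MPa

51.88


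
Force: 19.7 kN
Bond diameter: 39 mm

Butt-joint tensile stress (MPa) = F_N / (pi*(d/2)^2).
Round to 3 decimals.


F_N = 19.7 * 1000 = 19700.0 N
A = pi*(19.5)^2 = 1194.5906 mm^2
stress = 19700.0 / 1194.5906 = 16.491 MPa

16.491


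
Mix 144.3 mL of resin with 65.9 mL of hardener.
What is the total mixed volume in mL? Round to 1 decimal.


Total = 144.3 + 65.9 = 210.2 mL

210.2


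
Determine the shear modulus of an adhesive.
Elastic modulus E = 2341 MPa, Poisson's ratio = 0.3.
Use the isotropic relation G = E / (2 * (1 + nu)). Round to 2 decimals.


G = 2341 / (2*(1+0.3)) = 2341 / 2.60
= 900.38 MPa

900.38


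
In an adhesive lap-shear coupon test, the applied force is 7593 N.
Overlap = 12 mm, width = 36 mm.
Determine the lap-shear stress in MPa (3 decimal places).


stress = F / (overlap * width)
= 7593 / (12 * 36)
= 17.576 MPa

17.576


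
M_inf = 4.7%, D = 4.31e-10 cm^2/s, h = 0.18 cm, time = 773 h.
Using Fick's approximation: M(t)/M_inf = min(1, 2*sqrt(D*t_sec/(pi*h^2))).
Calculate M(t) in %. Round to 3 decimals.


t = 2782800 s
ratio = min(1, 2*sqrt(4.31e-10*2782800/(pi*0.0324)))
= 0.217101
M(t) = 4.7 * 0.217101 = 1.020%

1.020


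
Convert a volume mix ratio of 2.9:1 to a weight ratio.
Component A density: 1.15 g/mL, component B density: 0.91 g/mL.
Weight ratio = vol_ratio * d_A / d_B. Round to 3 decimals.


= 2.9 * 1.15 / 0.91 = 3.665

3.665


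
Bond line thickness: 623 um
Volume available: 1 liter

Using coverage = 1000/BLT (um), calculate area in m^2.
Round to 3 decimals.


1 L = 1e6 mm^3, thickness = 623 um = 0.623 mm
Area = 1e6 / 0.623 mm^2 = (1e6 / 0.623) / 1e6 m^2 = 1000 / 623 m^2
= 1.605 m^2

1.605


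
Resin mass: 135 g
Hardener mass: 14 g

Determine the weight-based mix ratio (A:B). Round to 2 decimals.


Ratio = 135 / 14 = 9.64

9.64


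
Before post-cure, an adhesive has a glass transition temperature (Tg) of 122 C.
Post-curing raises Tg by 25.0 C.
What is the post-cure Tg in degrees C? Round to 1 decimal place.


Tg_post = Tg_base + delta_Tg
= 122 + 25.0
= 147.0 C

147.0


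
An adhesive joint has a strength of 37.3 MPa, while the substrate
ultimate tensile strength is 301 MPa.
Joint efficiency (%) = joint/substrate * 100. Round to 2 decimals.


Efficiency = 37.3 / 301 * 100
= 12.39%

12.39


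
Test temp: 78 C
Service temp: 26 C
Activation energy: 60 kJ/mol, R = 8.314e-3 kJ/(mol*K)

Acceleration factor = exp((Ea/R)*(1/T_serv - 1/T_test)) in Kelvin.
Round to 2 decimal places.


AF = exp((60/0.008314)*(1/299.15 - 1/351.15))
= 35.60

35.60


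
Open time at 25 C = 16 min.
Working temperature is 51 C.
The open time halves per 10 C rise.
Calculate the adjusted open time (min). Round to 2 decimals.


factor = 2^((51 - 25) / 10) = 6.0629
ot = 16 / 6.0629 = 2.64 min

2.64


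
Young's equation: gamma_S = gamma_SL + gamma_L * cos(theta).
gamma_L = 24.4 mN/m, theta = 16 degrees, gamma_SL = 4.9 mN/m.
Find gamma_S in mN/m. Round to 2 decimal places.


cos(16 deg) = 0.961262
gamma_S = 4.9 + 24.4 * 0.961262
= 28.35 mN/m

28.35


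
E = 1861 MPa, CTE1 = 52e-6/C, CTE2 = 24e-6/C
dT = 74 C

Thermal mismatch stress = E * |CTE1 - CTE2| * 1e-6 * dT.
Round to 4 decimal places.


= 1861 * 28e-6 * 74
= 3.8560 MPa

3.8560


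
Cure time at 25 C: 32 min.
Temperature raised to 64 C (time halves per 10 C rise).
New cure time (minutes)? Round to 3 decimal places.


Acceleration factor = 2^(39/10) = 14.9285
New time = 32 / 14.9285 = 2.144 min

2.144


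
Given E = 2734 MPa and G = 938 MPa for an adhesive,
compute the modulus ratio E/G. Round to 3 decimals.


E/G ratio = 2734 / 938 = 2.915

2.915


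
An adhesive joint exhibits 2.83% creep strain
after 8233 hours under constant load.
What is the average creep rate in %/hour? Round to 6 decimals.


Creep rate = strain / time
= 2.83 / 8233
= 0.000344 %/h

0.000344


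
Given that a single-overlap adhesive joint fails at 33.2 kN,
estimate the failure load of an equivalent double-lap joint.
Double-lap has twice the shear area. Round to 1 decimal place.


Double-lap factor = 2
Expected load = 33.2 * 2 = 66.4 kN

66.4


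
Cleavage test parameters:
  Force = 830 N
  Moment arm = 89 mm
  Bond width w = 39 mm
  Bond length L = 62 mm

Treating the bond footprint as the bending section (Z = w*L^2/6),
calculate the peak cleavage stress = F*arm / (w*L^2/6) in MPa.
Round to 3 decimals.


M = 830 * 89 = 73870 N*mm
Z = 39 * 62^2 / 6 = 149916 / 6 mm^3
sigma = M / Z = 6 * 73870 / 149916 = 443220 / 149916
= 2.956 MPa

2.956


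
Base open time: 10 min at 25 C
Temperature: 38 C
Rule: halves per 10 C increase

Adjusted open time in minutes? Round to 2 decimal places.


Acceleration = 2^((38-25)/10) = 2.4623
Open time = 10 / 2.4623 = 4.06 min

4.06


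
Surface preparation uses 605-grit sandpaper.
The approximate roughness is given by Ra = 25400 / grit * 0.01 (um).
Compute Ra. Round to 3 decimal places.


Ra = 25400 / 605 * 0.01
= 254 / 605
= 0.420 um

0.420


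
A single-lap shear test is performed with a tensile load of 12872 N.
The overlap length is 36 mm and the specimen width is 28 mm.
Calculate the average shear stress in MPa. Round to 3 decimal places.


Shear stress = F / (overlap * width)
= 12872 / (36 * 28)
= 12872 / 1008
= 12.770 MPa

12.770


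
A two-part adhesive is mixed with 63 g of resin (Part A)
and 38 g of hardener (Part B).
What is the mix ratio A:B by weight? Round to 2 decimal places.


Mix ratio = mass_A / mass_B
= 63 / 38
= 1.66

1.66


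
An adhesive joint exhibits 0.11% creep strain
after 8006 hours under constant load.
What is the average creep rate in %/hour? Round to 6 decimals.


Creep rate = strain / time
= 0.11 / 8006
= 0.000014 %/h

0.000014


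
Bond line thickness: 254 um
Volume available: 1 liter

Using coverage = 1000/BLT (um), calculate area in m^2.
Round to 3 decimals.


1 L = 1e6 mm^3, thickness = 254 um = 0.254 mm
Area = 1e6 / 0.254 mm^2 = (1e6 / 0.254) / 1e6 m^2 = 1000 / 254 m^2
= 3.937 m^2

3.937


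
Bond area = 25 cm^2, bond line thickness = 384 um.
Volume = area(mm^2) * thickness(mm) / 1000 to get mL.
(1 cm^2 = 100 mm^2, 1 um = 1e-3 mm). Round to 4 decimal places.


area_mm2 = 25 * 100 = 2500
blt_mm = 384 * 1e-3 = 0.384
vol_mm3 = 2500 * 0.384 = 960.0
vol_mL = 960.0 / 1000 = 0.9600 mL

0.9600


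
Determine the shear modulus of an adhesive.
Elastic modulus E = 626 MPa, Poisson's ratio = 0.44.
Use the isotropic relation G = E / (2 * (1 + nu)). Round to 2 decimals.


G = 626 / (2*(1+0.44)) = 626 / 2.88
= 217.36 MPa

217.36


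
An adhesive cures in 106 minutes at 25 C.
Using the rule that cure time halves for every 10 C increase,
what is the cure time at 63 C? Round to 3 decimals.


Factor = 2^((63 - 25) / 10) = 13.9288
Cure time = 106 / 13.9288
= 7.610 minutes

7.610


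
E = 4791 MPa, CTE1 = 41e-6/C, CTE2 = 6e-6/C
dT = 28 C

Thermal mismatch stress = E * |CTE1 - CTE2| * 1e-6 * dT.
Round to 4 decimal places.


= 4791 * 35e-6 * 28
= 4.6952 MPa

4.6952


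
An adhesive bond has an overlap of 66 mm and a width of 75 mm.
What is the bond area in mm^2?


Bond area = overlap * width
= 66 * 75
= 4950 mm^2

4950


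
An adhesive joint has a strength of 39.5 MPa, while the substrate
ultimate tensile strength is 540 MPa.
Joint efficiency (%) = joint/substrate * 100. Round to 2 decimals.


Efficiency = 39.5 / 540 * 100
= 7.31%

7.31


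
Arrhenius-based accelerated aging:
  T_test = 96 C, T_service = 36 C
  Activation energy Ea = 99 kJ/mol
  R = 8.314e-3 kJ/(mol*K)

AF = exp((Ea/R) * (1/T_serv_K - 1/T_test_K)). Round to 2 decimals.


T_test_K = 369.15, T_serv_K = 309.15
AF = exp((99/8.314e-3) * (1/309.15 - 1/369.15))
= 523.45

523.45


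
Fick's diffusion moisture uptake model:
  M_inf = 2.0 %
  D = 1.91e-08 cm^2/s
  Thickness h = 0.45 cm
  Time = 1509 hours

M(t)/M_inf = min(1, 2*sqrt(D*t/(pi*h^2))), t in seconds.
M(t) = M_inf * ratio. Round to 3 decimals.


t_sec = 1509 * 3600 = 5432400
ratio = 2*sqrt(1.91e-08*5432400/(pi*0.45^2))
= min(1, 0.807709)
= 0.807709
M(t) = 2.0 * 0.807709 = 1.615 %

1.615


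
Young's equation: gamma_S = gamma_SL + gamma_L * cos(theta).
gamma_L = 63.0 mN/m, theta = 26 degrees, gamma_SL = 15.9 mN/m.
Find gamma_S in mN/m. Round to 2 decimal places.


cos(26 deg) = 0.898794
gamma_S = 15.9 + 63.0 * 0.898794
= 72.52 mN/m

72.52


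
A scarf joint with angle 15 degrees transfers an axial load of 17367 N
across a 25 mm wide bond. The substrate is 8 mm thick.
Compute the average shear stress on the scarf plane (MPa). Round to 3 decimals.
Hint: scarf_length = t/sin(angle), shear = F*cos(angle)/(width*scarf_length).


scarf_length = 8 / sin(15 deg) = 30.9096 mm
cos(15 deg) = 0.965926
shear stress = 17367 * 0.965926 / (25 * 30.9096)
= 21.709 MPa

21.709


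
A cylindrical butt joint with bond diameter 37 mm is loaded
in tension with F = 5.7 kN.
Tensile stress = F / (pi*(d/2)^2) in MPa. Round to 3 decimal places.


Area = pi * (37/2)^2 = 1075.2101 mm^2
Stress = 5.7*1000 / 1075.2101
= 5.301 MPa

5.301


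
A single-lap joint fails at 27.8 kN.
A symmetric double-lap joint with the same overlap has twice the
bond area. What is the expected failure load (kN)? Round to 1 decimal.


Double-lap load = 2 * 27.8 = 55.6 kN

55.6


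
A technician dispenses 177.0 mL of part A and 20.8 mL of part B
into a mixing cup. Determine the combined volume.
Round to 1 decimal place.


Combined volume = 177.0 + 20.8
= 197.8 mL

197.8


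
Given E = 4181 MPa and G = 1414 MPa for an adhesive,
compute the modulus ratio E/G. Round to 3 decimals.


E/G ratio = 4181 / 1414 = 2.957

2.957


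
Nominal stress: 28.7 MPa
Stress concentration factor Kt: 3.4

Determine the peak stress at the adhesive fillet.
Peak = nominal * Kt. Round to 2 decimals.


Peak stress = 28.7 * 3.4
= 97.58 MPa

97.58


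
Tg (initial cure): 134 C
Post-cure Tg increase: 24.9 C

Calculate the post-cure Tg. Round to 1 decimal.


Post-cure Tg = 134 + 24.9 = 158.9 C

158.9


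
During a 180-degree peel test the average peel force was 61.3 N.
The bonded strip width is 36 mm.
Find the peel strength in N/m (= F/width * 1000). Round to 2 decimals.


Peel strength = F/width * 1000
= 61.3 / 36 * 1000
= 1702.78 N/m

1702.78


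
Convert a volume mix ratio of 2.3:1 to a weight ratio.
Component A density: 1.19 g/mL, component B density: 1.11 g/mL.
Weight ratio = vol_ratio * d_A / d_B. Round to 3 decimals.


= 2.3 * 1.19 / 1.11 = 2.466

2.466


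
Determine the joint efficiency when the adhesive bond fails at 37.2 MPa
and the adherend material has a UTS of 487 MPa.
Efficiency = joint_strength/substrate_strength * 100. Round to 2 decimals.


Joint efficiency = 37.2 / 487 * 100
= 7.64%

7.64


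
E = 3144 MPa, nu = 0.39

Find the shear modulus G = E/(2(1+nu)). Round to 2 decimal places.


G = 3144 / (2 * 1.39)
= 1130.94 MPa

1130.94


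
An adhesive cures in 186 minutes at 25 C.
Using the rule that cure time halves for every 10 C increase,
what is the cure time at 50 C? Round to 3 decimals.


Factor = 2^((50 - 25) / 10) = 5.6569
Cure time = 186 / 5.6569
= 32.880 minutes

32.880


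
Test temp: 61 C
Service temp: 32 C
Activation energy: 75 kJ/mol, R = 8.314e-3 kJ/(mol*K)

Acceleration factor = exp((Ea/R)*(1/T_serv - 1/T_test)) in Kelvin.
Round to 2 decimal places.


AF = exp((75/0.008314)*(1/305.15 - 1/334.15))
= 13.01

13.01


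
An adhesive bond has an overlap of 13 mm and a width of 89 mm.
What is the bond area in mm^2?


Bond area = overlap * width
= 13 * 89
= 1157 mm^2

1157


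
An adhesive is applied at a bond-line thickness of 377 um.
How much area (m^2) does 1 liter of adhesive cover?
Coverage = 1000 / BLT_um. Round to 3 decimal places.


Coverage = 1000 / 377 = 2.653 m^2

2.653


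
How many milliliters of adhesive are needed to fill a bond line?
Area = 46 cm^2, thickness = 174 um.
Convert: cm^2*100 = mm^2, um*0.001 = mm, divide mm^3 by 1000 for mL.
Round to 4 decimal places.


= (46 * 100) * (174 * 0.001) / 1000
= 0.8004 mL

0.8004


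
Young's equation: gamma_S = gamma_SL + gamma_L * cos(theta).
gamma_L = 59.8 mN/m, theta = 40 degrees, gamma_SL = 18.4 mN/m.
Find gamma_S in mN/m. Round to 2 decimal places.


cos(40 deg) = 0.766044
gamma_S = 18.4 + 59.8 * 0.766044
= 64.21 mN/m

64.21


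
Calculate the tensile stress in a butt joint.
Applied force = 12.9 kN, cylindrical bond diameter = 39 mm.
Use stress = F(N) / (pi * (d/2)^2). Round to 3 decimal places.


A = pi * 19.5^2 = 1194.5906 mm^2
sigma = 12900.0 / 1194.5906 = 10.799 MPa

10.799


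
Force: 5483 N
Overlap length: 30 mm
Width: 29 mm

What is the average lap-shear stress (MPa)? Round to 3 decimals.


Average shear stress = F / (overlap * width)
= 5483 / (30 * 29)
= 6.302 MPa

6.302


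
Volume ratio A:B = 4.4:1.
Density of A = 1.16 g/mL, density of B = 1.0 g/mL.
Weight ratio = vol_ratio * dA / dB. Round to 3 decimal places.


Wt ratio = 4.4 * 1.16 / 1.0
= 5.104

5.104


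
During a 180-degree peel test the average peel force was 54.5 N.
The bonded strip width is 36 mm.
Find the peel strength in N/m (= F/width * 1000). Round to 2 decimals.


Peel strength = F/width * 1000
= 54.5 / 36 * 1000
= 1513.89 N/m

1513.89


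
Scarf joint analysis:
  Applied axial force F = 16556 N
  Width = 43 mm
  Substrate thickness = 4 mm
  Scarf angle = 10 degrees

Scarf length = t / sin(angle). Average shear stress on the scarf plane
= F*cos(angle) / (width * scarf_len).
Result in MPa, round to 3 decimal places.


Scarf length = 4 / sin(10 deg) = 23.0351 mm
cos(10 deg) = 0.984808
Shear = 16556 * 0.984808 / (43 * 23.0351)
= 16.461 MPa

16.461


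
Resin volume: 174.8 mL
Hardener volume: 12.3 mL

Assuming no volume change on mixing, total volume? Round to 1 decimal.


V_total = 174.8 + 12.3 = 187.1 mL

187.1


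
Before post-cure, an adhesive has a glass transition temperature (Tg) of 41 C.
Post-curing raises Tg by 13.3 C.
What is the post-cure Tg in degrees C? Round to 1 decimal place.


Tg_post = Tg_base + delta_Tg
= 41 + 13.3
= 54.3 C

54.3


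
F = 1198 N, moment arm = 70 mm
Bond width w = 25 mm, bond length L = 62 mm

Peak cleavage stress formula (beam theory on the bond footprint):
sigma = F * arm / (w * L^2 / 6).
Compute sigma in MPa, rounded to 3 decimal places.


sigma = (1198 * 70) / (25 * 3844 / 6)
= 83860 * 6 / 96100
= 503160 / 96100
= 5.236 MPa

5.236


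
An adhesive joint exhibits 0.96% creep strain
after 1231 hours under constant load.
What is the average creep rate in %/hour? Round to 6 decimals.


Creep rate = strain / time
= 0.96 / 1231
= 0.000780 %/h

0.000780


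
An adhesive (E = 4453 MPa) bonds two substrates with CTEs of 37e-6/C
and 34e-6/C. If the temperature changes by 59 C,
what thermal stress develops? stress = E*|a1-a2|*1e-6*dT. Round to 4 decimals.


Stress = 4453 * |37 - 34| * 1e-6 * 59
= 0.7882 MPa

0.7882


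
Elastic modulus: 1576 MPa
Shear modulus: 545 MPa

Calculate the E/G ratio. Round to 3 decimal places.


E / G = 1576 / 545 = 2.892

2.892


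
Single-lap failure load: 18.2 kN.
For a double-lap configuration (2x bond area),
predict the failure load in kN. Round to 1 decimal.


Failure load = 18.2 * 2 = 36.4 kN

36.4


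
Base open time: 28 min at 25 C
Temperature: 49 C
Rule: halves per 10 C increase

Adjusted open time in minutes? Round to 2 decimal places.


Acceleration = 2^((49-25)/10) = 5.2780
Open time = 28 / 5.2780 = 5.31 min

5.31


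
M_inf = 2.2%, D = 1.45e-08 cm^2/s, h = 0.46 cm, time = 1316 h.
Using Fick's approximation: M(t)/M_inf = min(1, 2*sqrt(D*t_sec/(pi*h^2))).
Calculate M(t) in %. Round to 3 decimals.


t = 4737600 s
ratio = min(1, 2*sqrt(1.45e-08*4737600/(pi*0.2116)))
= 0.642925
M(t) = 2.2 * 0.642925 = 1.414%

1.414


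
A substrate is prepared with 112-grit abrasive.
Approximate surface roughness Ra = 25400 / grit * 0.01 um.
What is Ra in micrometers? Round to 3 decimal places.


Ra = 25400 / 112 * 0.01 = 2.268 um

2.268


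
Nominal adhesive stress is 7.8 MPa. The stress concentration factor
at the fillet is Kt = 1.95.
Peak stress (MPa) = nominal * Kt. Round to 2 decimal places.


Peak = 7.8 * 1.95 = 15.21 MPa

15.21


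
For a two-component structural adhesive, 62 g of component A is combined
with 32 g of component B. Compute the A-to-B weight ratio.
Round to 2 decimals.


Weight ratio A:B = 62 / 32
= 1.94

1.94


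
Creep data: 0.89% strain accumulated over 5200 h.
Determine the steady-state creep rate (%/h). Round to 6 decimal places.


Rate = 0.89 / 5200 = 0.000171 %/h

0.000171


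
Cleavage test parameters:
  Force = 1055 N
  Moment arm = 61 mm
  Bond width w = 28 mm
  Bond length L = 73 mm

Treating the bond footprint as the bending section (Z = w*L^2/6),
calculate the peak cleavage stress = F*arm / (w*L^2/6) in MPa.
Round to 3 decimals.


M = 1055 * 61 = 64355 N*mm
Z = 28 * 73^2 / 6 = 149212 / 6 mm^3
sigma = M / Z = 6 * 64355 / 149212 = 386130 / 149212
= 2.588 MPa

2.588


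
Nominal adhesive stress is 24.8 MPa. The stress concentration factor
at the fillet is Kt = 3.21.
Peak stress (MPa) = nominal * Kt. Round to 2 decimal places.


Peak = 24.8 * 3.21 = 79.61 MPa

79.61


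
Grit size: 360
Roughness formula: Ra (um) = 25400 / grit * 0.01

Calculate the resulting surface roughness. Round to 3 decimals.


Ra = 25400 / 360 * 0.01
= 0.706 um

0.706


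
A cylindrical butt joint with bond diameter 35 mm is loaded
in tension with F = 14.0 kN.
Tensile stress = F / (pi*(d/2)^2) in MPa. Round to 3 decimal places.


Area = pi * (35/2)^2 = 962.1128 mm^2
Stress = 14.0*1000 / 962.1128
= 14.551 MPa

14.551


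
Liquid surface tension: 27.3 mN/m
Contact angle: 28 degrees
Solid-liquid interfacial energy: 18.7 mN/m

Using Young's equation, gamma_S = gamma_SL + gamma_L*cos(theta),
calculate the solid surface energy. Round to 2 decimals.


gamma_S = 18.7 + 27.3 * cos(28)
= 42.80 mN/m

42.80


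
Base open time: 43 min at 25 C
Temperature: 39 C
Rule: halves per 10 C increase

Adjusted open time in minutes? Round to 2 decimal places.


Acceleration = 2^((39-25)/10) = 2.6390
Open time = 43 / 2.6390 = 16.29 min

16.29


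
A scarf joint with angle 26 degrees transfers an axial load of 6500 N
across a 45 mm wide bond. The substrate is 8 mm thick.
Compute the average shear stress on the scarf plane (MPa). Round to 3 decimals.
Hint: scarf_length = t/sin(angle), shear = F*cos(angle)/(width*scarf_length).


scarf_length = 8 / sin(26 deg) = 18.2494 mm
cos(26 deg) = 0.898794
shear stress = 6500 * 0.898794 / (45 * 18.2494)
= 7.114 MPa

7.114


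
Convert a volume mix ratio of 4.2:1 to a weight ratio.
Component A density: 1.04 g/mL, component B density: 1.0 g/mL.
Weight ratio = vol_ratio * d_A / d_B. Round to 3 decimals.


= 4.2 * 1.04 / 1.0 = 4.368

4.368


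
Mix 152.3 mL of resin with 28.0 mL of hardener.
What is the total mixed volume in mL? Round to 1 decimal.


Total = 152.3 + 28.0 = 180.3 mL

180.3
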